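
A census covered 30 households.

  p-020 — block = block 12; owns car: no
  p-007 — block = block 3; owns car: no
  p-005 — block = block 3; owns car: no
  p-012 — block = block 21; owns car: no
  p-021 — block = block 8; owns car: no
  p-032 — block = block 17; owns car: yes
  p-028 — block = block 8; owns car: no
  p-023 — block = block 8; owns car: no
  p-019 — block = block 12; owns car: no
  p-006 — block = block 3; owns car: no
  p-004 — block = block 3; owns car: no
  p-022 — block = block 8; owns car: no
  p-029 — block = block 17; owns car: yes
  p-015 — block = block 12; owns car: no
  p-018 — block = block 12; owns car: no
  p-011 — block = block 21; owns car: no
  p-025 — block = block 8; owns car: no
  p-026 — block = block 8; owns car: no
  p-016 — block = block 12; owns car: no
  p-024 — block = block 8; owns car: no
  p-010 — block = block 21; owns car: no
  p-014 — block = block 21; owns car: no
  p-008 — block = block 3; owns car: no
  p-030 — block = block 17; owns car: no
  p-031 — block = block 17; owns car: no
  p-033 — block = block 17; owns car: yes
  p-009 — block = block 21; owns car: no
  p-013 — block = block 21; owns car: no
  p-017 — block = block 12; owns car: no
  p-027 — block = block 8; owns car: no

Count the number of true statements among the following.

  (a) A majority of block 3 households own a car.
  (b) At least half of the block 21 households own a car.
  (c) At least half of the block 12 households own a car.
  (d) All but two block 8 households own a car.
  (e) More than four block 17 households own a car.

(a) block 3: |A| = 5, |A ∩ B| = 0; needs |A ∩ B| > |A ∖ B| — false.
(b) block 21: |A| = 6, |A ∩ B| = 0; needs |A ∩ B| ≥ |A ∖ B| — false.
(c) block 12: |A| = 6, |A ∩ B| = 0; needs |A ∩ B| ≥ |A ∖ B| — false.
(d) block 8: |A| = 8, |A ∩ B| = 0; needs |A ∖ B| = 2 — false.
(e) block 17: |A| = 5, |A ∩ B| = 3; needs |A ∩ B| > 4 — false.

0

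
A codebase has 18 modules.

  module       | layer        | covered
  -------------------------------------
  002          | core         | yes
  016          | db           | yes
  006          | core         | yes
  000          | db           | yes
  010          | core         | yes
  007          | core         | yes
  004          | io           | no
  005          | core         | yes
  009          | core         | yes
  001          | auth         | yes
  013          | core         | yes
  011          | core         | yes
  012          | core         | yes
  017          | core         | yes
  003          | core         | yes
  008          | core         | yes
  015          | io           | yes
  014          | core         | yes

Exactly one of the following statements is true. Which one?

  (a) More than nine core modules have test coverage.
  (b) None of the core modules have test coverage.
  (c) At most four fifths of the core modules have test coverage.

(a)

|A| = 13, |A ∩ B| = 13, |A ∖ B| = 0.
(a) requires |A ∩ B| > 9: true.
(b) requires A ∩ B = ∅ (|A ∩ B| = 0): false.
(c) requires |A ∩ B| / |A| ≤ 4/5: false.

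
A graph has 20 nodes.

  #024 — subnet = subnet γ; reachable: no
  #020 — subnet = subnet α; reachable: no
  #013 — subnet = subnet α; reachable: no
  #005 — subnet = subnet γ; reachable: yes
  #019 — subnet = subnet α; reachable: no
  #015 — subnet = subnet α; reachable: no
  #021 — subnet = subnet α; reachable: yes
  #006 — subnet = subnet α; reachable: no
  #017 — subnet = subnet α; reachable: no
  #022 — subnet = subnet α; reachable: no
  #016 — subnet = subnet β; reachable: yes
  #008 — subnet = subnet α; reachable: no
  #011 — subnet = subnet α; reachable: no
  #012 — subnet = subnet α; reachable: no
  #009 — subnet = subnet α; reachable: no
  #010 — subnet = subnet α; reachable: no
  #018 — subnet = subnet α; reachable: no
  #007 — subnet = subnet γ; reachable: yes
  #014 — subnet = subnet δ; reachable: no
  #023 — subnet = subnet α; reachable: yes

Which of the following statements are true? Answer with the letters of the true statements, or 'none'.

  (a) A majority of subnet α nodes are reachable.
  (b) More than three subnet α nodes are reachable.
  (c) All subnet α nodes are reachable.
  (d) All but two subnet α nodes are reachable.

none

|A| = 15, |A ∩ B| = 2, |A ∖ B| = 13.
(a) |A ∩ B| > |A ∖ B|: fails.
(b) |A ∩ B| > 3: fails.
(c) A ⊆ B, i.e. every element of A is in B (|A ∖ B| = 0): fails.
(d) |A ∖ B| = 2: fails.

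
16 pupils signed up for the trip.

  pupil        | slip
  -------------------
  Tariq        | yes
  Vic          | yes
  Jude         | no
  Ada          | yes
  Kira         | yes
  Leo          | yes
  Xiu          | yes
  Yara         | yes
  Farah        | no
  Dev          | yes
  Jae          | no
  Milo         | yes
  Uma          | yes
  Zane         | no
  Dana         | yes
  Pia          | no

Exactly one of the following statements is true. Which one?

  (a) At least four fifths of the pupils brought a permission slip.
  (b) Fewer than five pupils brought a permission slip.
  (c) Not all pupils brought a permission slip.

|A| = 16, |A ∩ B| = 11, |A ∖ B| = 5.
(a) requires |A ∩ B| / |A| ≥ 4/5: false.
(b) requires |A ∩ B| < 5: false.
(c) requires A ⊄ B (|A ∖ B| ≥ 1): true.

(c)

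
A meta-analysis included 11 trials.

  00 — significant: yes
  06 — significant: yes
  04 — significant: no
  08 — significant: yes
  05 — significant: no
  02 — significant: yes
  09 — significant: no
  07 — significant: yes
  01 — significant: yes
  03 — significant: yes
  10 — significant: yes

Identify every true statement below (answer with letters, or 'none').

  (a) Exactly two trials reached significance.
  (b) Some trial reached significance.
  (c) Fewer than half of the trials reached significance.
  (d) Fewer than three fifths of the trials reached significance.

(b)

|A| = 11, |A ∩ B| = 8, |A ∖ B| = 3.
(a) |A ∩ B| = 2: fails.
(b) A ∩ B ≠ ∅ (|A ∩ B| ≥ 1): holds.
(c) |A ∩ B| < |A ∖ B|: fails.
(d) |A ∩ B| / |A| < 3/5: fails.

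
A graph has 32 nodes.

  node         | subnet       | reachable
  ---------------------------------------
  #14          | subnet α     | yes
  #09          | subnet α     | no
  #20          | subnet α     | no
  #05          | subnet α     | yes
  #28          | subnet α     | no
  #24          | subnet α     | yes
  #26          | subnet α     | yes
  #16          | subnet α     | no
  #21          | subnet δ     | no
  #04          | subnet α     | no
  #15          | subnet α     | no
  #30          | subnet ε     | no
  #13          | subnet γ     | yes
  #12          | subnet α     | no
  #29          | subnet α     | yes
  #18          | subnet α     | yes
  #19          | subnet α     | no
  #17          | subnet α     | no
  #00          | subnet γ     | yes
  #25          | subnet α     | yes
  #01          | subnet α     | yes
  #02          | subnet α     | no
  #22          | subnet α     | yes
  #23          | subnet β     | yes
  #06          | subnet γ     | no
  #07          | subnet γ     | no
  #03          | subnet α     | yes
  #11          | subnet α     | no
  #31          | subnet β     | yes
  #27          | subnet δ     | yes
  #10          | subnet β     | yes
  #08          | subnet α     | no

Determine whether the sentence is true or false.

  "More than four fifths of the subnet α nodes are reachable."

False

The determiner here denotes the relation: |A ∩ B| / |A| > 4/5.
|A| = 22, |A ∩ B| = 10, |A ∖ B| = 12.
|A ∩ B|/|A| = 10/22, so the statement is false.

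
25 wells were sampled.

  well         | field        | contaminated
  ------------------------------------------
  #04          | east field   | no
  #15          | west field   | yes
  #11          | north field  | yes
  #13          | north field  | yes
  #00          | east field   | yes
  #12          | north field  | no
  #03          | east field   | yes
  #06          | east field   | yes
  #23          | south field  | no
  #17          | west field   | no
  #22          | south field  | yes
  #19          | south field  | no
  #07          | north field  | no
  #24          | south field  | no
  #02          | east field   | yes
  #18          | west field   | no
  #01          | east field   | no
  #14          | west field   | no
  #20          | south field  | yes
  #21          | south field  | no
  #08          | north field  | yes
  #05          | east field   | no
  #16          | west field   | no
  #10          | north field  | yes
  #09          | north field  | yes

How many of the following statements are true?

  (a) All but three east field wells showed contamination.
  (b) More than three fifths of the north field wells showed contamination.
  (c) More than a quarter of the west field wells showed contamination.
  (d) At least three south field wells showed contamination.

2

(a) east field: |A| = 7, |A ∩ B| = 4; needs |A ∖ B| = 3 — true.
(b) north field: |A| = 7, |A ∩ B| = 5; needs |A ∩ B| / |A| > 3/5 — true.
(c) west field: |A| = 5, |A ∩ B| = 1; needs |A ∩ B| / |A| > 1/4 — false.
(d) south field: |A| = 6, |A ∩ B| = 2; needs |A ∩ B| ≥ 3 — false.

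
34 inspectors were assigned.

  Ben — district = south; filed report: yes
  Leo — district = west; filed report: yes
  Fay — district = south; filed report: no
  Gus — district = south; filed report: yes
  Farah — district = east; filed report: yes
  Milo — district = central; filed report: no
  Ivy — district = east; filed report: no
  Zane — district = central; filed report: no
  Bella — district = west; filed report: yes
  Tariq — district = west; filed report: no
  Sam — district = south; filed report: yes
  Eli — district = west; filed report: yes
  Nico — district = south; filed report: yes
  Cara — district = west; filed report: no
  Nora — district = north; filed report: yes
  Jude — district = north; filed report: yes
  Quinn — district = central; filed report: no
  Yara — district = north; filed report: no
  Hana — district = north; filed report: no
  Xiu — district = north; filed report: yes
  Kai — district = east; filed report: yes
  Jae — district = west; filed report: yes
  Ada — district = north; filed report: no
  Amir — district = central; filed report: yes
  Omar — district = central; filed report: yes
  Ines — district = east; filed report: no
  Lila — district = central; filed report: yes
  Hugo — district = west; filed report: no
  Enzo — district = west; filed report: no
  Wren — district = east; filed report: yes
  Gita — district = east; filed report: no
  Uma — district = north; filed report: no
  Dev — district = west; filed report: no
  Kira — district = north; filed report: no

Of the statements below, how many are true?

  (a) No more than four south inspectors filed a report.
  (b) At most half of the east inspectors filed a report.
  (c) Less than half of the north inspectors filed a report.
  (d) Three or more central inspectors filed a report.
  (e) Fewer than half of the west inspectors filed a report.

(a) south: |A| = 5, |A ∩ B| = 4; needs |A ∩ B| ≤ 4 — true.
(b) east: |A| = 6, |A ∩ B| = 3; needs |A ∩ B| ≤ |A ∖ B| — true.
(c) north: |A| = 8, |A ∩ B| = 3; needs |A ∩ B| < |A ∖ B| — true.
(d) central: |A| = 6, |A ∩ B| = 3; needs |A ∩ B| ≥ 3 — true.
(e) west: |A| = 9, |A ∩ B| = 4; needs |A ∩ B| < |A ∖ B| — true.

5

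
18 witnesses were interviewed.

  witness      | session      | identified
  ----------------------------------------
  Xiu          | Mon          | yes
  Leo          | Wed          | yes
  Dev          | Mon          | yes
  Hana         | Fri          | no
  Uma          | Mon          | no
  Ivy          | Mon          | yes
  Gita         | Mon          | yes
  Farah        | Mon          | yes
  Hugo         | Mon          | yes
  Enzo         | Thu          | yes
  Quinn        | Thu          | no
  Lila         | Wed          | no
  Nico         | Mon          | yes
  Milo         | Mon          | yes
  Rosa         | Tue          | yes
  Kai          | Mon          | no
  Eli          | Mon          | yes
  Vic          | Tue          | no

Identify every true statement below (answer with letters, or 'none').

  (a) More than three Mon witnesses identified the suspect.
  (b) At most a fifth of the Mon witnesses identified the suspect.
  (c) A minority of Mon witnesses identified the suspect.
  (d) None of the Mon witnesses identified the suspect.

|A| = 11, |A ∩ B| = 9, |A ∖ B| = 2.
(a) |A ∩ B| > 3: holds.
(b) |A ∩ B| / |A| ≤ 1/5: fails.
(c) |A ∩ B| < |A ∖ B|: fails.
(d) A ∩ B = ∅ (|A ∩ B| = 0): fails.

(a)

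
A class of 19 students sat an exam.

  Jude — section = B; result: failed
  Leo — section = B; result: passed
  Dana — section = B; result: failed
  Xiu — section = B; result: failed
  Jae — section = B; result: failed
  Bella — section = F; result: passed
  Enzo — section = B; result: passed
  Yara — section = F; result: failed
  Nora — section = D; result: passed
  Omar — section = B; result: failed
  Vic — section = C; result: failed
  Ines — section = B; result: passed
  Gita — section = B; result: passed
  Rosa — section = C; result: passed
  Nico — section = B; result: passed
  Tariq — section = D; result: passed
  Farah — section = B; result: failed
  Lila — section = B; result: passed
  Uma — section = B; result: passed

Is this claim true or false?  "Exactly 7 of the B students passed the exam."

Truth condition: |A ∩ B| = 7.
A (the restrictor) = {Jude, Leo, Dana, Xiu, Jae, Enzo, Omar, Ines, Gita, Nico, Farah, Lila, Uma}, |A| = 13.
A ∩ B = {Leo, Enzo, Ines, Gita, Nico, Lila, Uma}, so |A ∩ B| = 7.
|A ∩ B| = 7, so the statement is true.

True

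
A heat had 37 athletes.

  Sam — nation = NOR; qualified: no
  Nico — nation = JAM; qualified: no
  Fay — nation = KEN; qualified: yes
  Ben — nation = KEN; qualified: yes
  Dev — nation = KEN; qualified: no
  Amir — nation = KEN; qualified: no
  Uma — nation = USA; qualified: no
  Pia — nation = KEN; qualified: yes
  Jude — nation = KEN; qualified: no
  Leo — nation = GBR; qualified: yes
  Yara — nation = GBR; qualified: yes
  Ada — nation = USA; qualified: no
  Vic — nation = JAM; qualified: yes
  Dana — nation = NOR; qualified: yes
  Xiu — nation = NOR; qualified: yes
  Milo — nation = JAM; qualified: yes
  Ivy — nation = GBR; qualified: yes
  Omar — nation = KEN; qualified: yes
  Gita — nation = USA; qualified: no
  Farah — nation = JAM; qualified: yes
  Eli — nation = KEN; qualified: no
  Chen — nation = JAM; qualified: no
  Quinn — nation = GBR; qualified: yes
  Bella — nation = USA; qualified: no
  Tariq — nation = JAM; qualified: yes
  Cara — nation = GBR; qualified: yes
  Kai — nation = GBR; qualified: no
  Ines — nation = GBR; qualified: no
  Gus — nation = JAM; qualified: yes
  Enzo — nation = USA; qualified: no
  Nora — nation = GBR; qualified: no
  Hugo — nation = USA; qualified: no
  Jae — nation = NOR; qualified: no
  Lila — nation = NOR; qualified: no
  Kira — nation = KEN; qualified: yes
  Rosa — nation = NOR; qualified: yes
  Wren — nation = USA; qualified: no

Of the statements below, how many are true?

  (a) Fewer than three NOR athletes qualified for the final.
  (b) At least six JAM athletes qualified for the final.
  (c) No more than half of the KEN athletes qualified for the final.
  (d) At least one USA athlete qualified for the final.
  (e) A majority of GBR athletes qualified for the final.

(a) NOR: |A| = 6, |A ∩ B| = 3; needs |A ∩ B| < 3 — false.
(b) JAM: |A| = 7, |A ∩ B| = 5; needs |A ∩ B| ≥ 6 — false.
(c) KEN: |A| = 9, |A ∩ B| = 5; needs |A ∩ B| ≤ |A ∖ B| — false.
(d) USA: |A| = 7, |A ∩ B| = 0; needs A ∩ B ≠ ∅ (|A ∩ B| ≥ 1) — false.
(e) GBR: |A| = 8, |A ∩ B| = 5; needs |A ∩ B| > |A ∖ B| — true.

1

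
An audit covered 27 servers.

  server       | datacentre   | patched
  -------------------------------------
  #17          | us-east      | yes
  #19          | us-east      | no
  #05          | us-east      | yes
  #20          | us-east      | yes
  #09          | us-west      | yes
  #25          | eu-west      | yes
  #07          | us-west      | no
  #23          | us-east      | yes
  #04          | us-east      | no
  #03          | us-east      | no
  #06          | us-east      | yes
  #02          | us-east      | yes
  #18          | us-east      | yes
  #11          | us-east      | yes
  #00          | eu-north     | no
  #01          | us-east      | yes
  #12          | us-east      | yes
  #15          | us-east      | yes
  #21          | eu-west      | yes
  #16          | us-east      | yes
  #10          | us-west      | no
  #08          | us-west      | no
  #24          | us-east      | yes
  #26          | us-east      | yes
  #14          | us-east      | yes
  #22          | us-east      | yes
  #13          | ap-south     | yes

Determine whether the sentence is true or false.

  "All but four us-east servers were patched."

False

The determiner here denotes the relation: |A ∖ B| = 4.
|A| = 19, |A ∩ B| = 16, |A ∖ B| = 3.
|A ∖ B| = 3, so the statement is false.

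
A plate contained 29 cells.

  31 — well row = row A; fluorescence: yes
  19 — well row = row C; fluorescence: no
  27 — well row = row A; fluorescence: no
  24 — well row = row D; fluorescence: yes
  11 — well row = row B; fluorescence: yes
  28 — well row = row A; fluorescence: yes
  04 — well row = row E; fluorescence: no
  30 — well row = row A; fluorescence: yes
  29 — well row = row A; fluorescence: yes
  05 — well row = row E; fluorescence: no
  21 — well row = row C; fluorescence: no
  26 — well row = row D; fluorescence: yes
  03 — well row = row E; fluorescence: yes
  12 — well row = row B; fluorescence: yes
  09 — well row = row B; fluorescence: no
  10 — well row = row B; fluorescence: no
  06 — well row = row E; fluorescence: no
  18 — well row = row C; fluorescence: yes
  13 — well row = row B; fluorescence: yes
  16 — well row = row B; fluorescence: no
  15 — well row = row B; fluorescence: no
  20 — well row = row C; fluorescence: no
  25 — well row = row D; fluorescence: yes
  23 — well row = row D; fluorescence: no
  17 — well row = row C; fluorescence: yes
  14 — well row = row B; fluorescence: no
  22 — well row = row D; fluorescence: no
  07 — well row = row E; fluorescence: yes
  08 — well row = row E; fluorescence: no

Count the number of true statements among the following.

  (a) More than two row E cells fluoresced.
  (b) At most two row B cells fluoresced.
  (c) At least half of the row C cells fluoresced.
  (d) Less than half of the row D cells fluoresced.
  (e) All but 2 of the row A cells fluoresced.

0

(a) row E: |A| = 6, |A ∩ B| = 2; needs |A ∩ B| > 2 — false.
(b) row B: |A| = 8, |A ∩ B| = 3; needs |A ∩ B| ≤ 2 — false.
(c) row C: |A| = 5, |A ∩ B| = 2; needs |A ∩ B| ≥ |A ∖ B| — false.
(d) row D: |A| = 5, |A ∩ B| = 3; needs |A ∩ B| < |A ∖ B| — false.
(e) row A: |A| = 5, |A ∩ B| = 4; needs |A ∖ B| = 2 — false.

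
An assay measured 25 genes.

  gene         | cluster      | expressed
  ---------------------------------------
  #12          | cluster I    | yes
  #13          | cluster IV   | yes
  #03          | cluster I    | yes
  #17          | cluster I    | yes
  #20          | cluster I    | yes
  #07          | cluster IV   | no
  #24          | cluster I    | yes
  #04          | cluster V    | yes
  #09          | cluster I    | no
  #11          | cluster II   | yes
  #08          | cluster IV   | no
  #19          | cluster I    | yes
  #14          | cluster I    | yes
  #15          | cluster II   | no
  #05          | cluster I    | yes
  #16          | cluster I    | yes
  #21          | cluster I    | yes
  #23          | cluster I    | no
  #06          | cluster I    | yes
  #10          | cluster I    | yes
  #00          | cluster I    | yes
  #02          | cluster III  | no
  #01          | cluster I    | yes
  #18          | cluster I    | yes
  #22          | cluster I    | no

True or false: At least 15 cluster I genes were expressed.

True

Truth condition: |A ∩ B| ≥ 15.
|A| = 18, |A ∩ B| = 15, |A ∖ B| = 3.
|A ∩ B| = 15, so the statement is true.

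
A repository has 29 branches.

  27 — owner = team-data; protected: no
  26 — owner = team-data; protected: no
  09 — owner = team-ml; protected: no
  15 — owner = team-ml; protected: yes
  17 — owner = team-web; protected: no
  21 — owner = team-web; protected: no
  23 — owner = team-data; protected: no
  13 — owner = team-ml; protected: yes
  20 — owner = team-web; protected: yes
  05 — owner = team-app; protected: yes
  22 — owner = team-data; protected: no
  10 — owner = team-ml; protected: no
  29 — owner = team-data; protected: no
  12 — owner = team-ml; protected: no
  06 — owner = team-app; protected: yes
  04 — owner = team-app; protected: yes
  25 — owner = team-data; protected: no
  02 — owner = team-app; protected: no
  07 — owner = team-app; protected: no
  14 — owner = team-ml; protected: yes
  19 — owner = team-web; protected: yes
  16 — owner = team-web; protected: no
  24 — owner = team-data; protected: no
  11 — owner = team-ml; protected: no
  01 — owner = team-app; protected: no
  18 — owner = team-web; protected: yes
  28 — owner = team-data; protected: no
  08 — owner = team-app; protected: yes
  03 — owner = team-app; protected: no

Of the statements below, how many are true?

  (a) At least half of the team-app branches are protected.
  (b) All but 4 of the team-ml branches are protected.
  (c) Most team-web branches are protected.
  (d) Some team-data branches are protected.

(a) team-app: |A| = 8, |A ∩ B| = 4; needs |A ∩ B| ≥ |A ∖ B| — true.
(b) team-ml: |A| = 7, |A ∩ B| = 3; needs |A ∖ B| = 4 — true.
(c) team-web: |A| = 6, |A ∩ B| = 3; needs |A ∩ B| > |A ∖ B| — false.
(d) team-data: |A| = 8, |A ∩ B| = 0; needs A ∩ B ≠ ∅ (|A ∩ B| ≥ 1) — false.

2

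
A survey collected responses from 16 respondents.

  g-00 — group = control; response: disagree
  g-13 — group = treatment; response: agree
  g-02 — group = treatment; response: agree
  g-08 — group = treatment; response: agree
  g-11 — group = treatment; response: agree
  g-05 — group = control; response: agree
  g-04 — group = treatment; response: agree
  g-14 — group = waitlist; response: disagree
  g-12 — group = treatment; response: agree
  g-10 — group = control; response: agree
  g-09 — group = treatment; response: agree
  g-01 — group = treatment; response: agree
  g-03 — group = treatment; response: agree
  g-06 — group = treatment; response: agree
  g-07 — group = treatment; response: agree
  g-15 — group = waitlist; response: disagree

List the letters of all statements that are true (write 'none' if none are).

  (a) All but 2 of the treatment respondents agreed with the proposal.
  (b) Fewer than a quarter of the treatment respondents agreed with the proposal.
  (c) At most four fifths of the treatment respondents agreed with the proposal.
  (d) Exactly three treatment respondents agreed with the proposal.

none

|A| = 11, |A ∩ B| = 11, |A ∖ B| = 0.
(a) |A ∖ B| = 2: fails.
(b) |A ∩ B| / |A| < 1/4: fails.
(c) |A ∩ B| / |A| ≤ 4/5: fails.
(d) |A ∩ B| = 3: fails.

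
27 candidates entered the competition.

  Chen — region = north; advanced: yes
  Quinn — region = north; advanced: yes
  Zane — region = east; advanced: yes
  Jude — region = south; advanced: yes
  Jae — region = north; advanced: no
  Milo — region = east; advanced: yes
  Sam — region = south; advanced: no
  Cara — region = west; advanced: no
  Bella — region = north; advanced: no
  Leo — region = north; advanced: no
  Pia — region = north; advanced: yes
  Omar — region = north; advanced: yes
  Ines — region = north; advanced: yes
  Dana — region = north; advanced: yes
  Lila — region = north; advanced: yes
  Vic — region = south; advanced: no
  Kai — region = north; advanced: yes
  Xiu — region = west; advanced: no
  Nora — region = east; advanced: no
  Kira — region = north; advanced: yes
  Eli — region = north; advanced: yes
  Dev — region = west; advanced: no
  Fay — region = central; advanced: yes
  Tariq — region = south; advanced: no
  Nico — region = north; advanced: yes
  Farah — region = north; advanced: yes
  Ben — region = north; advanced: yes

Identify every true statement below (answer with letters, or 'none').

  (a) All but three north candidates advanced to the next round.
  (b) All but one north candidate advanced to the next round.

(a)

|A| = 16, |A ∩ B| = 13, |A ∖ B| = 3.
(a) |A ∖ B| = 3: holds.
(b) |A ∖ B| = 1: fails.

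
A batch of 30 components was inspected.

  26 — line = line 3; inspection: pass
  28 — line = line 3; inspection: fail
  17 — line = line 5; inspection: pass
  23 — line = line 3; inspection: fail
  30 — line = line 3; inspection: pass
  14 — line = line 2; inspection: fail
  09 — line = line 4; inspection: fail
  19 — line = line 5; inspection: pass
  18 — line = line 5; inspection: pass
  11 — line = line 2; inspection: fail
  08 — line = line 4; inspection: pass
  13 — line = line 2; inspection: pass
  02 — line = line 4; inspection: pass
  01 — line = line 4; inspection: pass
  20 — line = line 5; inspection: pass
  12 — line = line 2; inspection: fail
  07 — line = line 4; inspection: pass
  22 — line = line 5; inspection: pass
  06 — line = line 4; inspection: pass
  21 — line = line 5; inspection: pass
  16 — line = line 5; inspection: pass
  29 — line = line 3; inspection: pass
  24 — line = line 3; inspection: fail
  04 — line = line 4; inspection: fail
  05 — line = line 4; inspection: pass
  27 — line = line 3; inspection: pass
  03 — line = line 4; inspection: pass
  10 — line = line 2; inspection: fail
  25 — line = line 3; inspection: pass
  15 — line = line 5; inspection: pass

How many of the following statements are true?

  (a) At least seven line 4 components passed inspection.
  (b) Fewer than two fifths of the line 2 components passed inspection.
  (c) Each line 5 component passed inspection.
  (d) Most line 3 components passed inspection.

4

(a) line 4: |A| = 9, |A ∩ B| = 7; needs |A ∩ B| ≥ 7 — true.
(b) line 2: |A| = 5, |A ∩ B| = 1; needs |A ∩ B| / |A| < 2/5 — true.
(c) line 5: |A| = 8, |A ∩ B| = 8; needs A ⊆ B, i.e. every element of A is in B (|A ∖ B| = 0) — true.
(d) line 3: |A| = 8, |A ∩ B| = 5; needs |A ∩ B| > |A ∖ B| — true.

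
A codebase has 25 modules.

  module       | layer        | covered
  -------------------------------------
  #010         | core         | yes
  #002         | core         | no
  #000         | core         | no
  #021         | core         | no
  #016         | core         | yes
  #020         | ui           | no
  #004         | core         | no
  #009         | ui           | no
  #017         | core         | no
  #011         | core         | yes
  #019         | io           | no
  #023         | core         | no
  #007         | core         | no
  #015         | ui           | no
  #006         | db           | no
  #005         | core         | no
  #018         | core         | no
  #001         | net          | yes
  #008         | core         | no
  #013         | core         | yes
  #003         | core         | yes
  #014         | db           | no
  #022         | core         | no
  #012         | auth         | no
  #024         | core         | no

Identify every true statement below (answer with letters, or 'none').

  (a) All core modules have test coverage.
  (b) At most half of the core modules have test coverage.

|A| = 17, |A ∩ B| = 5, |A ∖ B| = 12.
(a) A ⊆ B, i.e. every element of A is in B (|A ∖ B| = 0): fails.
(b) |A ∩ B| ≤ |A ∖ B|: holds.

(b)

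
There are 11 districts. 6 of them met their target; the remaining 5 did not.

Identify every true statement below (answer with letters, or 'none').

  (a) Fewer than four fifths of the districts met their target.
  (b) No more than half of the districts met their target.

(a)

|A| = 11, |A ∩ B| = 6, |A ∖ B| = 5.
(a) |A ∩ B| / |A| < 4/5: holds.
(b) |A ∩ B| ≤ |A ∖ B|: fails.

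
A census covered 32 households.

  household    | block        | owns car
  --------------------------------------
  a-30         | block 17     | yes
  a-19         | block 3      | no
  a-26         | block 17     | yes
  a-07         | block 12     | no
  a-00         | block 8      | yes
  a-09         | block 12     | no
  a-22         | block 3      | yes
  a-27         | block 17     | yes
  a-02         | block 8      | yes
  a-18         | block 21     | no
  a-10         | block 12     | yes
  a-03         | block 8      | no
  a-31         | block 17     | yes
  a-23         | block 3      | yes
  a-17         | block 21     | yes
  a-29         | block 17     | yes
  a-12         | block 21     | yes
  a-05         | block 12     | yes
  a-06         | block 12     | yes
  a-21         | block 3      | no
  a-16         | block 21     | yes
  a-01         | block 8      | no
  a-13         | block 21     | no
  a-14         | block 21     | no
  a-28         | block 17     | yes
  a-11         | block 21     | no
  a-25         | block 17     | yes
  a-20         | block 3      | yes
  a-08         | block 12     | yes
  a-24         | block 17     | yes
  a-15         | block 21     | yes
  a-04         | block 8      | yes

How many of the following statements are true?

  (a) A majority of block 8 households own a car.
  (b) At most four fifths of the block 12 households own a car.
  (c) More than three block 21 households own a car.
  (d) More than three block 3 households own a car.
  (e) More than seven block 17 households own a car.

(a) block 8: |A| = 5, |A ∩ B| = 3; needs |A ∩ B| > |A ∖ B| — true.
(b) block 12: |A| = 6, |A ∩ B| = 4; needs |A ∩ B| / |A| ≤ 4/5 — true.
(c) block 21: |A| = 8, |A ∩ B| = 4; needs |A ∩ B| > 3 — true.
(d) block 3: |A| = 5, |A ∩ B| = 3; needs |A ∩ B| > 3 — false.
(e) block 17: |A| = 8, |A ∩ B| = 8; needs |A ∩ B| > 7 — true.

4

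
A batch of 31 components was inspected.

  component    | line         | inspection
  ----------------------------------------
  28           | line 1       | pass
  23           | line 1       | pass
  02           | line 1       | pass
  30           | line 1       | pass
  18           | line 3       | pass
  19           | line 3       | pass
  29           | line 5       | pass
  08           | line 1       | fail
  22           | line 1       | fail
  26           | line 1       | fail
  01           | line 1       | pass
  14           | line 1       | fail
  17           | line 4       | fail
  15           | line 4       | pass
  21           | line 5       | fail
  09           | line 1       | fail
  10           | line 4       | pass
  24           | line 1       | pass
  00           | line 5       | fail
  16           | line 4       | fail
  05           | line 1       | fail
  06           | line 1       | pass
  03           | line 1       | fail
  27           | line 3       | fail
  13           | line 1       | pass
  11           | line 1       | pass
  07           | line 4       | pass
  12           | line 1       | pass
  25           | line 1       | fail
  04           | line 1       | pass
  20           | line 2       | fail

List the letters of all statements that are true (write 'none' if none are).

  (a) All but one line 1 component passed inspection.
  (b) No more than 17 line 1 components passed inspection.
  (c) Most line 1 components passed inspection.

|A| = 19, |A ∩ B| = 11, |A ∖ B| = 8.
(a) |A ∖ B| = 1: fails.
(b) |A ∩ B| ≤ 17: holds.
(c) |A ∩ B| > |A ∖ B|: holds.

(b), (c)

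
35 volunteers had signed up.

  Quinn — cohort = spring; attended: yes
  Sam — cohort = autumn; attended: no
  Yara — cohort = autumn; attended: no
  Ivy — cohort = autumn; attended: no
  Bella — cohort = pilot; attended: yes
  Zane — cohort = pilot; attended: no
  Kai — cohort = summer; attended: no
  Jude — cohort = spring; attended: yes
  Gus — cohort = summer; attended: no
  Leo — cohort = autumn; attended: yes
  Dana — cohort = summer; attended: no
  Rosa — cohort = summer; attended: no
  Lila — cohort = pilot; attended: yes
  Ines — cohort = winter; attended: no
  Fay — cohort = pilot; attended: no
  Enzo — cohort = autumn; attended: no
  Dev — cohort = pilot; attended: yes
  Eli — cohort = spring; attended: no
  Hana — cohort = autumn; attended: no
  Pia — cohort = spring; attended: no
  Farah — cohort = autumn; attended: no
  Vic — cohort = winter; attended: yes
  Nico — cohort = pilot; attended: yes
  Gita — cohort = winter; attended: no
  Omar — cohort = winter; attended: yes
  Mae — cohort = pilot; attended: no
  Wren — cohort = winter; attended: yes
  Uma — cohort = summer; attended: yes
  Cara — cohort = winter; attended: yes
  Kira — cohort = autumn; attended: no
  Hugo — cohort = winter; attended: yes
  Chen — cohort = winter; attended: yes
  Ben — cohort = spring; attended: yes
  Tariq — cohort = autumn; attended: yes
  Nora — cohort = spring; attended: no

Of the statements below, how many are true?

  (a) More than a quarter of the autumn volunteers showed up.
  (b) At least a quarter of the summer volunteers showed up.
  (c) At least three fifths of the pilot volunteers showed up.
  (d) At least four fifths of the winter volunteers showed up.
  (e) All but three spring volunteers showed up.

1

(a) autumn: |A| = 9, |A ∩ B| = 2; needs |A ∩ B| / |A| > 1/4 — false.
(b) summer: |A| = 5, |A ∩ B| = 1; needs |A ∩ B| / |A| ≥ 1/4 — false.
(c) pilot: |A| = 7, |A ∩ B| = 4; needs |A ∩ B| / |A| ≥ 3/5 — false.
(d) winter: |A| = 8, |A ∩ B| = 6; needs |A ∩ B| / |A| ≥ 4/5 — false.
(e) spring: |A| = 6, |A ∩ B| = 3; needs |A ∖ B| = 3 — true.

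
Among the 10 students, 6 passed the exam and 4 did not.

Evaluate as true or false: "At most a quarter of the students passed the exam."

Truth condition: |A ∩ B| / |A| ≤ 1/4.
|A| = 10, |A ∩ B| = 6, |A ∖ B| = 4.
|A ∩ B|/|A| = 6/10, so the statement is false.

False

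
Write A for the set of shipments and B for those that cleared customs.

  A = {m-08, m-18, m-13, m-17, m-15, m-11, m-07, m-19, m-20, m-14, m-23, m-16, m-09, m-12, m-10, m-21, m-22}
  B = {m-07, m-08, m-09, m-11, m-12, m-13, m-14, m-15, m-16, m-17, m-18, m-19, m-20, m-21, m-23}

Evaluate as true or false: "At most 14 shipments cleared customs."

'At most 14 shipments cleared customs' holds iff |A ∩ B| ≤ 14.
|A| = 17, |A ∩ B| = 15, |A ∖ B| = 2.
|A ∩ B| = 15, so the statement is false.

False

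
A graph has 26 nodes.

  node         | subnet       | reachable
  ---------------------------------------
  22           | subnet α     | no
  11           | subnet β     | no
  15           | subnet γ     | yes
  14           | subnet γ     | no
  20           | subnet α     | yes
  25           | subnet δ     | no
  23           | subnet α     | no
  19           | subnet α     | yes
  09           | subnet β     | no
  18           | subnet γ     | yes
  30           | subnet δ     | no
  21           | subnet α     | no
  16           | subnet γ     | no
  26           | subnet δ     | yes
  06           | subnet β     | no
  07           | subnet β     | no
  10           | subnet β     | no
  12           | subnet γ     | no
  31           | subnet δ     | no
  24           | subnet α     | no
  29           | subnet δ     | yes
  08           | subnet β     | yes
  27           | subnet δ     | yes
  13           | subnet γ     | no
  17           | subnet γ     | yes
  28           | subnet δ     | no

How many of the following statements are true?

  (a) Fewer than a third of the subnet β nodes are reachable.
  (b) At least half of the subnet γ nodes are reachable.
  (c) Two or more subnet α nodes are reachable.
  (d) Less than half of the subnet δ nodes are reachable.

3

(a) subnet β: |A| = 6, |A ∩ B| = 1; needs |A ∩ B| / |A| < 1/3 — true.
(b) subnet γ: |A| = 7, |A ∩ B| = 3; needs |A ∩ B| ≥ |A ∖ B| — false.
(c) subnet α: |A| = 6, |A ∩ B| = 2; needs |A ∩ B| ≥ 2 — true.
(d) subnet δ: |A| = 7, |A ∩ B| = 3; needs |A ∩ B| < |A ∖ B| — true.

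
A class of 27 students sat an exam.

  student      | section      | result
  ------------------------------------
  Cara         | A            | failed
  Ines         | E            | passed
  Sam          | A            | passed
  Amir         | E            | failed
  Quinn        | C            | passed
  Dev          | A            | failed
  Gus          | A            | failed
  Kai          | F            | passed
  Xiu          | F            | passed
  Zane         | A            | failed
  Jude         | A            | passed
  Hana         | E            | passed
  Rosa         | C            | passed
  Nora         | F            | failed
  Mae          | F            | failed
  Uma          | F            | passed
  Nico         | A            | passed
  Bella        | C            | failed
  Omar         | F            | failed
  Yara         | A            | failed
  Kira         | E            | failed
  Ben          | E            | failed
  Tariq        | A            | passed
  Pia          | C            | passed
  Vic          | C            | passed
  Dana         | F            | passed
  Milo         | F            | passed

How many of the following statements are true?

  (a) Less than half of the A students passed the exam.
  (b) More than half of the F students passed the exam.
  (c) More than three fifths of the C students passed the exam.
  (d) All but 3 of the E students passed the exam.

4

(a) A: |A| = 9, |A ∩ B| = 4; needs |A ∩ B| < |A ∖ B| — true.
(b) F: |A| = 8, |A ∩ B| = 5; needs |A ∩ B| > |A ∖ B| — true.
(c) C: |A| = 5, |A ∩ B| = 4; needs |A ∩ B| / |A| > 3/5 — true.
(d) E: |A| = 5, |A ∩ B| = 2; needs |A ∖ B| = 3 — true.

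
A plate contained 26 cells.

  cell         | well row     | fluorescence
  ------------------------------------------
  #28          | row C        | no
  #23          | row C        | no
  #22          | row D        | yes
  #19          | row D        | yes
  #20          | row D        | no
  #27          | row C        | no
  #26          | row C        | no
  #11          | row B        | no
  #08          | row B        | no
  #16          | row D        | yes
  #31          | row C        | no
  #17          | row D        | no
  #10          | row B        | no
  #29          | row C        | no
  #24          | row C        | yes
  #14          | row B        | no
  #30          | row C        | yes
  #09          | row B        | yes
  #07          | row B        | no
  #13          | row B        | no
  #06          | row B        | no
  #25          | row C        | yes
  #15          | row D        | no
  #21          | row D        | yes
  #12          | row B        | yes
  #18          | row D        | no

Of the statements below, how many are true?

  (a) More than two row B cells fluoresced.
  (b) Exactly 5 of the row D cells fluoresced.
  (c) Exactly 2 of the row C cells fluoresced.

0

(a) row B: |A| = 9, |A ∩ B| = 2; needs |A ∩ B| > 2 — false.
(b) row D: |A| = 8, |A ∩ B| = 4; needs |A ∩ B| = 5 — false.
(c) row C: |A| = 9, |A ∩ B| = 3; needs |A ∩ B| = 2 — false.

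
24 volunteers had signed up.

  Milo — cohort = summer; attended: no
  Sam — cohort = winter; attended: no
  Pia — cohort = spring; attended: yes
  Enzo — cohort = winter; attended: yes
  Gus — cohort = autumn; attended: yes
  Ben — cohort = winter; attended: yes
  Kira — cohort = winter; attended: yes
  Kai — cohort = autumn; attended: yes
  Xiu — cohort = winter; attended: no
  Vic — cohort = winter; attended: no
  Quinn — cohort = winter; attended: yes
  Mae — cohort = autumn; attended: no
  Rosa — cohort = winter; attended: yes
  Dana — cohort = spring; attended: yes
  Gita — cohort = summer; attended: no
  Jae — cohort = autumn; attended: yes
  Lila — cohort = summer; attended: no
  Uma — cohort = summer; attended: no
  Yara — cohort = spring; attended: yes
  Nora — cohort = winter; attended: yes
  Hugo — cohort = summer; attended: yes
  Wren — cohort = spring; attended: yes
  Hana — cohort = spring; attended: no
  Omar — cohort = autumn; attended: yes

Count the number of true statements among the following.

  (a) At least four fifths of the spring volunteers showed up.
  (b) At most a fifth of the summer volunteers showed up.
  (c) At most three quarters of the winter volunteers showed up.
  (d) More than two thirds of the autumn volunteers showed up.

(a) spring: |A| = 5, |A ∩ B| = 4; needs |A ∩ B| / |A| ≥ 4/5 — true.
(b) summer: |A| = 5, |A ∩ B| = 1; needs |A ∩ B| / |A| ≤ 1/5 — true.
(c) winter: |A| = 9, |A ∩ B| = 6; needs |A ∩ B| / |A| ≤ 3/4 — true.
(d) autumn: |A| = 5, |A ∩ B| = 4; needs |A ∩ B| / |A| > 2/3 — true.

4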